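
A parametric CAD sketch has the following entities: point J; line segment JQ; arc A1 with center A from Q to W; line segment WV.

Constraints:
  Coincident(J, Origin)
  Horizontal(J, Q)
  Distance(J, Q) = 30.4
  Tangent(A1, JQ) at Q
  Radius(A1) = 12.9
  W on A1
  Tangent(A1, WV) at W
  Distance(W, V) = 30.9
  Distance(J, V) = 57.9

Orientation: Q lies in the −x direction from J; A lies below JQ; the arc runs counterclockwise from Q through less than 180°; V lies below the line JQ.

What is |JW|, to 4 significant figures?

45.82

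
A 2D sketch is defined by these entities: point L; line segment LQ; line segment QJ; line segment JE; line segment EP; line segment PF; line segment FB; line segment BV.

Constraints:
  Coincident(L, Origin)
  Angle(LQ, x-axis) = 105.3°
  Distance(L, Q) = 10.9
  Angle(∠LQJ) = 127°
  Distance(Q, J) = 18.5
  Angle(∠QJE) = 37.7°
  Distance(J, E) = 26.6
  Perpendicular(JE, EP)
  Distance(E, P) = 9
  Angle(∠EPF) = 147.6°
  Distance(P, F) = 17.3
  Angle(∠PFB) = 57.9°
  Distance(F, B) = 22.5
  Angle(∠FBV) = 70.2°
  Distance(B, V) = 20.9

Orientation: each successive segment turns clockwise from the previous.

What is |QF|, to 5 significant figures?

12.585

L is at the origin; LQ runs at 105.3° with length 10.9, so Q = (-2.8762, 10.514). ∠LQJ = 127.0° gives QJ at 52.300° from the x-axis; with |QJ| = 18.5, J = (8.4370, 25.151). ∠QJE = 37.7° gives JE at -90.000° from the x-axis; with |JE| = 26.6, E = (8.4370, -1.4487). The perpendicularity gives EP at right angles to JE, so EP runs at -180.00°; with |EP| = 9.0, P = (-0.56297, -1.4487). ∠EPF = 147.6° gives PF at 147.60° from the x-axis; with |PF| = 17.3, F = (-15.170, 7.8211). Then |QF| = |F − Q| = 12.585.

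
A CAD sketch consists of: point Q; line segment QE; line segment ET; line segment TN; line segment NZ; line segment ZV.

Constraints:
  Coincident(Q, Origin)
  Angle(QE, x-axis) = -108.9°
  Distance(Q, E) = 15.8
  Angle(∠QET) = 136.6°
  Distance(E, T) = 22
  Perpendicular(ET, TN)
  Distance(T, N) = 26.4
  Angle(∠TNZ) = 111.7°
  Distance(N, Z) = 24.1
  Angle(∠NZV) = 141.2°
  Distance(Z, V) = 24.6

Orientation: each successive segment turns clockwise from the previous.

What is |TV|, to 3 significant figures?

53.8

Q is at the origin; QE runs at -108.9° with length 15.8, so E = (-5.12, -14.9). ∠QET = 136.6° gives ET at -152° from the x-axis; with |ET| = 22.0, T = (-24.6, -25.2). ET is perpendicular to TN, so TN runs at 118°; with |TN| = 26.4, N = (-36.9, -1.80). ∠TNZ = 111.7° gives NZ at 49.4° from the x-axis; with |NZ| = 24.1, Z = (-21.2, 16.5). ∠NZV = 141.2° gives ZV at 10.6° from the x-axis; with |ZV| = 24.6, V = (3.00, 21.0). Then |TV| = |V − T| = 53.8.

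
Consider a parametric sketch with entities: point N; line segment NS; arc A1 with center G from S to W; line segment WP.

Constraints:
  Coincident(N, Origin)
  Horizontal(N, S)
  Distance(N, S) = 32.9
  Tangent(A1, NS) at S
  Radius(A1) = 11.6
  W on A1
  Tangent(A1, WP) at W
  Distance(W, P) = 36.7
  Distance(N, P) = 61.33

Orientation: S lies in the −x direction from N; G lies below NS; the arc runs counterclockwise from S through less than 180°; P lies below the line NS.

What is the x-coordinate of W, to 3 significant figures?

-44.2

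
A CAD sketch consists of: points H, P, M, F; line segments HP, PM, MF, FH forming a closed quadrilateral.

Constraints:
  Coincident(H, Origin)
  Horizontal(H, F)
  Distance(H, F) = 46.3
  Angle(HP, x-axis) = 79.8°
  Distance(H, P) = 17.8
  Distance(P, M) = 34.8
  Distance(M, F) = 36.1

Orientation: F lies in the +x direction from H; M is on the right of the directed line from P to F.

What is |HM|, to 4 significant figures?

20.82

H is at the origin; HF is horizontal with |HF| = 46.3 and F in +x, so F = (46.3, 0). HP runs at 79.8° with |HP| = 17.8, so P = (3.152, 17.52). M is determined by |PM| = 34.8 and |MF| = 36.1 together: it lies at the intersection of circle(P, 34.8) and circle(F, 36.1). With |PF| = 46.57, the foot of the radical line on PF is 22.29 from P and the perpendicular offset is √(34.8² − 22.29²) = 26.72. Taking the right-of-PF solution: M = (13.76, -15.63).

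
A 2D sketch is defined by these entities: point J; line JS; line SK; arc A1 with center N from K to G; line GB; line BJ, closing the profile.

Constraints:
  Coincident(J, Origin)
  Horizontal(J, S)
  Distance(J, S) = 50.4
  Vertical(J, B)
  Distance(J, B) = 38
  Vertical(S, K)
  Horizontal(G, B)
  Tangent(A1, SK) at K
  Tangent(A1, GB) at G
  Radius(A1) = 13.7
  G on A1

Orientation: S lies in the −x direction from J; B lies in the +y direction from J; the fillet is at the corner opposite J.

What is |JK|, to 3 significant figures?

56.0

J is at the origin; J and S share the same y with |JS| = 50.4 and S on the −x side, so S = (-50.4, 0.00). J and B share the same x with |JB| = 38.0 and B on the +y side, so B = (0.00, 38.0). The virtual corner opposite J is at (-50.4, 38.0). Since A1 is tangent to SK there, NK ⟂ SK and tangency of A1 to GB means the radius NG is perpendicular to GB, with radius 13.7, so the center N sits 13.7 in from both sides at N = (-36.7, 24.3). That places the tangent points at K = (-50.4, 24.3) on SK and G = (-36.7, 38.0) on GB. Then |JK| = |K − J| = 56.0.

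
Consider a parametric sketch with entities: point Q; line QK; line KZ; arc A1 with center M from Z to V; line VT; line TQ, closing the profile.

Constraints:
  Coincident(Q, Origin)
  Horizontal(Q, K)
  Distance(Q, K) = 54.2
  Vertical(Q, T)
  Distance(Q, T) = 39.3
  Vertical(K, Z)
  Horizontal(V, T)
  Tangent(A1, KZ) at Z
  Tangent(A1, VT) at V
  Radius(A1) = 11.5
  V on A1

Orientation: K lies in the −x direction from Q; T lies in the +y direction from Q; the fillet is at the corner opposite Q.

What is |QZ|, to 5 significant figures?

60.914

The virtual corner opposite Q is at (-54.200, 39.300). Since A1 is tangent to KZ there, MZ ⟂ KZ and A1 meets VT tangentially, so MV is at right angles to VT, with radius 11.5, so the center M sits 11.5 in from both sides at M = (-42.700, 27.800). That places the tangent points at Z = (-54.200, 27.800) on KZ and V = (-42.700, 39.300) on VT. Then |QZ| = |Z − Q| = 60.914.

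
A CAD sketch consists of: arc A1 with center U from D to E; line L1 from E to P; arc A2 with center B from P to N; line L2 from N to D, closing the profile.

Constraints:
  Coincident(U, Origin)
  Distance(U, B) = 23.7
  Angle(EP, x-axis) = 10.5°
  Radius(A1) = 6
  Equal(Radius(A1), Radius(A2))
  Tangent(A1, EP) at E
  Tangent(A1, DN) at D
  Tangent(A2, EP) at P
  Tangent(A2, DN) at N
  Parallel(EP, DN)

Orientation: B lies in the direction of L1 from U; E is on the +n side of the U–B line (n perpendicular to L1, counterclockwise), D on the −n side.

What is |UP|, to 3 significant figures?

24.4

The slot axis is L1's direction at 10.5°, so u = (cos 10.5°, sin 10.5°) = (0.983, 0.182) and n = (−sin 10.5°, cos 10.5°) = (-0.182, 0.983). U is at the origin and B lies 23.7 along u from U, so B = 23.7·u = (23.3, 4.32). Tangency of A1 to both parallel lines with radius 6.0 puts E and D at U ± 6.0·n: E = (-1.09, 5.90), D = (1.09, -5.90). Equal radii place P and N the same way about B: P = B + 6.0·n = (22.2, 10.2), N = B − 6.0·n = (24.4, -1.58). Then |UP| = |P − U| = 24.4.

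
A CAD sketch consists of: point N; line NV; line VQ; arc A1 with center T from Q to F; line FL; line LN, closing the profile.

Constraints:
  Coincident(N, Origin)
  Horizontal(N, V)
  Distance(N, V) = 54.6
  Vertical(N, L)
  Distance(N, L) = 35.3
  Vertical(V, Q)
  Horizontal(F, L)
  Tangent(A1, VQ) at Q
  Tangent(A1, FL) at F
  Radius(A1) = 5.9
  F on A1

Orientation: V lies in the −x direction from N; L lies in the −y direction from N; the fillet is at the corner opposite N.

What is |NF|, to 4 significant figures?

60.15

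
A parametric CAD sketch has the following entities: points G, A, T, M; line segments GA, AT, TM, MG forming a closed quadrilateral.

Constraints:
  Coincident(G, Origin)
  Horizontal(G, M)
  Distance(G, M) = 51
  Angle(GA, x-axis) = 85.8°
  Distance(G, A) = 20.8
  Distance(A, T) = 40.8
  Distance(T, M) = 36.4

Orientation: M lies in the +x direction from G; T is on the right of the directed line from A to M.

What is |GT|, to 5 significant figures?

24.687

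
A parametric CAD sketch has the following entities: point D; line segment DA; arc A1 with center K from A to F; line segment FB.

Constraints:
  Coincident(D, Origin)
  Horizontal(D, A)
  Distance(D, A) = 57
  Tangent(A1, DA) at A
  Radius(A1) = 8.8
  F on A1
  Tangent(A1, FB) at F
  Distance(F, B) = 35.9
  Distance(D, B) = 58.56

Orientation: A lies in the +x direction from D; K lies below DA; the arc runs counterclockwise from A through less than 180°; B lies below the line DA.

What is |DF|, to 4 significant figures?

48.89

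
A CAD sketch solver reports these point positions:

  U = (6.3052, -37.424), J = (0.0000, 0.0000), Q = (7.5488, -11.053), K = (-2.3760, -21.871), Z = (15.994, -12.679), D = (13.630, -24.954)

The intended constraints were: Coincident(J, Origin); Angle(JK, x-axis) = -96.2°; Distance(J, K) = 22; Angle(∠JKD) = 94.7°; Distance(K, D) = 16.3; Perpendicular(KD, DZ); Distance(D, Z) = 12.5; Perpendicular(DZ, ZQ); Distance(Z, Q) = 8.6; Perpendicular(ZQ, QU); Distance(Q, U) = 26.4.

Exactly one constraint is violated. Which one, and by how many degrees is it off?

Perpendicular(ZQ, QU) — off by 8.20°.

J = (0.00, 0.00) ✓; JK at -96.20° ✓; |JK| = 22.00 ✓; ∠JKD = 94.70° ✓; |KD| = 16.30 ✓; ∠(KD, DZ) = 90.00° ✓; |DZ| = 12.50 ✓; ∠(DZ, ZQ) = 90.00° ✓; |ZQ| = 8.600 ✓; ∠(ZQ, QU) = 98.20° ✗; |QU| = 26.40 ✓.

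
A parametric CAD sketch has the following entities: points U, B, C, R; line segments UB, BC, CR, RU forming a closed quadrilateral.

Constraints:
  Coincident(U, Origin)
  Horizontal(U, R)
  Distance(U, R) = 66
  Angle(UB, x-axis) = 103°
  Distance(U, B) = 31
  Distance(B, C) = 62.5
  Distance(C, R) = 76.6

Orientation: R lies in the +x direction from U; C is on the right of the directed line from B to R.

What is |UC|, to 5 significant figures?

32.388

U is at the origin; UR is horizontal with |UR| = 66.0 and R in +x, so R = (66.0, 0). UB runs at 103.0° with |UB| = 31.0, so B = (-6.9735, 30.205). C is determined by |BC| = 62.5 and |CR| = 76.6 together: it lies at the intersection of circle(B, 62.5) and circle(R, 76.6). With |BR| = 78.978, the foot of the radical line on BR is 27.072 from B and the perpendicular offset is √(62.5² − 27.072²) = 56.333. Taking the right-of-BR solution: C = (-3.5042, -32.198).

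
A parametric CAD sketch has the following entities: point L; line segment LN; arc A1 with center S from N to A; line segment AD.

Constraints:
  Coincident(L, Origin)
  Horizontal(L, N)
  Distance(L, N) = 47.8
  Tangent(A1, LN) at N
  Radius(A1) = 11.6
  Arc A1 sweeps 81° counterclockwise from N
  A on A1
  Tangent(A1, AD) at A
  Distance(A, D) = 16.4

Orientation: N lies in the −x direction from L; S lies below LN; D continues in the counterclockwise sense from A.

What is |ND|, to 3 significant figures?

29.5

L is at the origin; LN is horizontal with |LN| = 47.8 and N on the −x side, so N = (-47.8, 0.00). Tangency of A1 to LN means the radius SN is perpendicular to LN, so S = N + (0, -11.6) = (-47.8, -11.6). On A1, N sits at bearing 90° from S; an 81° counterclockwise sweep puts A at bearing 171°, so A = S + 11.6·(cos 171°, sin 171°) = (-59.3, -9.79). Tangency of A1 to AD means the radius SA is perpendicular to AD, so AD runs along (−sin 171°, cos 171°); with |AD| = 16.4, D = (-61.8, -26.0). Then |ND| = |D − N| = 29.5.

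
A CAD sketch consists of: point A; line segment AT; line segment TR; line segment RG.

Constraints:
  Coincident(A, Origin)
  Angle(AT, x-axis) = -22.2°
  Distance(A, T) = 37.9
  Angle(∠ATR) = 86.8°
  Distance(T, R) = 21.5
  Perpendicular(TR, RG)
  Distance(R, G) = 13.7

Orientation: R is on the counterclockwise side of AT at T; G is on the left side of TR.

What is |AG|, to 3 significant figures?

31.0

A is at the origin; AT runs at -22.2° with length 37.9, so T = 37.9·(cos -22.2°, sin -22.2°) = (35.1, -14.3). ∠ATR = 86.8°, so TR runs at -22.2° + (180° − 86.8°) = 71.0° from the x-axis; with |TR| = 21.5, R = T + 21.5·(cos 71.0°, sin 71.0°) = (42.1, 6.01). The perpendicularity gives RG at right angles to TR; with |RG| = 13.7 on the left of TR, G = R + 13.7·(-0.946, 0.326) = (29.1, 10.5). Then |AG| = |G − A| = 31.0.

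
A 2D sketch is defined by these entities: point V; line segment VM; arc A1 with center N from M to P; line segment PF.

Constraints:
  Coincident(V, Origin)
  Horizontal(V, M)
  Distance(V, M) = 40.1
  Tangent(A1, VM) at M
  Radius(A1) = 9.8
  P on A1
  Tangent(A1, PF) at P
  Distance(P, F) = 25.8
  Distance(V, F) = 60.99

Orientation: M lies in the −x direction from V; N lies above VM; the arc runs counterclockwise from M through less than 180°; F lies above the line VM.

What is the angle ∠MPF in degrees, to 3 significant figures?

115°

V is at the origin; VM is horizontal with |VM| = 40.1 and M on the −x side, so M = (-40.1, 0.00). The tangent condition forces NM to be normal to VM, so N = M + (0, 9.8) = (-40.1, 9.80). Since NP ⟂ PF (tangency), |NF| = √(9.8² + 25.8²) = 27.6 regardless of where P sits on A1. So F lies on both circle(V, 60.99) and circle(N, 27.6); the above-VM intersection is F = (-49.4, 35.8). P is the foot of the tangent from F: P = (-32.6, 16.2).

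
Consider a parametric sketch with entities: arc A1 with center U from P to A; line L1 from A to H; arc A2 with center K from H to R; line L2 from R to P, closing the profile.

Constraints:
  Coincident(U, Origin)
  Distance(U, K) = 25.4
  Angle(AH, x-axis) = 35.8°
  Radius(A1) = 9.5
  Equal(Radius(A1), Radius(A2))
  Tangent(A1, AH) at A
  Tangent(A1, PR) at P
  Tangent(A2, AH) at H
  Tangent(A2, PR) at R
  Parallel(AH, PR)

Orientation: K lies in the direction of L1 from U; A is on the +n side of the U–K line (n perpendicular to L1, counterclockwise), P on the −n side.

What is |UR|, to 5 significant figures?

27.118

The slot axis is L1's direction at 35.8°, so u = (cos 35.8°, sin 35.8°) = (0.81106, 0.58496) and n = (−sin 35.8°, cos 35.8°) = (-0.58496, 0.81106). U is at the origin and K lies 25.4 along u from U, so K = 25.4·u = (20.601, 14.858). Tangency of A1 to both parallel lines with radius 9.5 puts A and P at U ± 9.5·n: A = (-5.5571, 7.7051), P = (5.5571, -7.7051). Equal radii place H and R the same way about K: H = K + 9.5·n = (15.044, 22.563), R = K − 9.5·n = (26.158, 7.1528). Then |UR| = |R − U| = 27.118.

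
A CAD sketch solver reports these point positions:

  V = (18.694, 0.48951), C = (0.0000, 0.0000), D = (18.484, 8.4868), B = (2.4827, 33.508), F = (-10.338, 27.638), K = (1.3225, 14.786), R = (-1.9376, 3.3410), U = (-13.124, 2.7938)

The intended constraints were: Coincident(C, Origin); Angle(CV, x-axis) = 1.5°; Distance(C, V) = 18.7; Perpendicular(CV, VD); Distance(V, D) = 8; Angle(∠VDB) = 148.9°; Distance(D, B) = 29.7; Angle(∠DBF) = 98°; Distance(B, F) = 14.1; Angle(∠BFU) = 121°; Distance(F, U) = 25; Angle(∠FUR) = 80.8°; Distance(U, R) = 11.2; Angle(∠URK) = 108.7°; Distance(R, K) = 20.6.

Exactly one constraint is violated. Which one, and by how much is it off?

Distance(R, K) = 20.6 — off by 8.70.

C = (0.00, 0.00) ✓; CV at 1.500° ✓; |CV| = 18.70 ✓; ∠(CV, VD) = 90.00° ✓; |VD| = 8.000 ✓; ∠VDB = 148.9° ✓; |DB| = 29.70 ✓; ∠DBF = 98.00° ✓; |BF| = 14.10 ✓; ∠BFU = 121.0° ✓; |FU| = 25.00 ✓; ∠FUR = 80.80° ✓; |UR| = 11.20 ✓; ∠URK = 108.7° ✓; |RK| = 11.90 ✗.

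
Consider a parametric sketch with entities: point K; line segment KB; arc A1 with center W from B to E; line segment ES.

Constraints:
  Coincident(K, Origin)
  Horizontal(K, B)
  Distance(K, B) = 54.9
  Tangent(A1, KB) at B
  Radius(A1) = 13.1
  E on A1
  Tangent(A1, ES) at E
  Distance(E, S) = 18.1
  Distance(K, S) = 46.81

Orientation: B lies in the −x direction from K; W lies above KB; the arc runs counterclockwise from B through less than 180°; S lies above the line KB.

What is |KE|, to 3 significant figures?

43.3

K is at the origin; KB is horizontal with |KB| = 54.9 and B on the −x side, so B = (-54.9, 0.00). A1 meets KB tangentially, so WB is at right angles to KB, so W = B + (0, 13.1) = (-54.9, 13.1). Since WE ⟂ ES (tangency), |WS| = √(13.1² + 18.1²) = 22.3 regardless of where E sits on A1. So S lies on both circle(K, 46.81) and circle(W, 22.3); the above-KB intersection is S = (-37.9, 27.5). E is the foot of the tangent from S: E = (-42.2, 9.97).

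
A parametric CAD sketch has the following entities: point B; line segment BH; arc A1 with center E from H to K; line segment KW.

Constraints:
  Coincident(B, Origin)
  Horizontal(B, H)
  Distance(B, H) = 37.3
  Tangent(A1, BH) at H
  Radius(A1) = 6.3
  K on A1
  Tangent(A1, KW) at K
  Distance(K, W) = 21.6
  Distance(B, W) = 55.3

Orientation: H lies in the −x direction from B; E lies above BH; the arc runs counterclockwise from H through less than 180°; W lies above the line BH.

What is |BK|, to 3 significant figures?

34.8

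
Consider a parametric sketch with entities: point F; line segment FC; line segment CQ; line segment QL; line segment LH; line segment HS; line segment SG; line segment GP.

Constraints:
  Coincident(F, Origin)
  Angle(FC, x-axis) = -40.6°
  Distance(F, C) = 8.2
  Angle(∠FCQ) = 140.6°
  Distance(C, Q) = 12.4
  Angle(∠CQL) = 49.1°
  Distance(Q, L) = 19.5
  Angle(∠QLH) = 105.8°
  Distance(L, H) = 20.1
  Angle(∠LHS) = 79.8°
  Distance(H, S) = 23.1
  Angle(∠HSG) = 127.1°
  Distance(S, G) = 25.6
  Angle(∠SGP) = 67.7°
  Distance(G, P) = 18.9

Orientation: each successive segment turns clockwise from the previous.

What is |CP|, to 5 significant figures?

14.392

F is at the origin; FC runs at -40.6° with length 8.2, so C = (6.2260, -5.3363). ∠FCQ = 140.6° gives CQ at -80.000° from the x-axis; with |CQ| = 12.4, Q = (8.3793, -17.548). ∠CQL = 49.1° gives QL at 149.10° from the x-axis; with |QL| = 19.5, L = (-8.3530, -7.5339). ∠QLH = 105.8° gives LH at 74.900° from the x-axis; with |LH| = 20.1, H = (-3.1169, 11.872). ∠LHS = 79.8° gives HS at -25.300° from the x-axis; with |HS| = 23.1, S = (17.767, 2.0001). ∠HSG = 127.1° gives SG at -78.200° from the x-axis; with |SG| = 25.6, G = (23.003, -23.059). ∠SGP = 67.7° gives GP at 169.50° from the x-axis; with |GP| = 18.9, P = (4.4190, -19.615). Then |CP| = |P − C| = 14.392.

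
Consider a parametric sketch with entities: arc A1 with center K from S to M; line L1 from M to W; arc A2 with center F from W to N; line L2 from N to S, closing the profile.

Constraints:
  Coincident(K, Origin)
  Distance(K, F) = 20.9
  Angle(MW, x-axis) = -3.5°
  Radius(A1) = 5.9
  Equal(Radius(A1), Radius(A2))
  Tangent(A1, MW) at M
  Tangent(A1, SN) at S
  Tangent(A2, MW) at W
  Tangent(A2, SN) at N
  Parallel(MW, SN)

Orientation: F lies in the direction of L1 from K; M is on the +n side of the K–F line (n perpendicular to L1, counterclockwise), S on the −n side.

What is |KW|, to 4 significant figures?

21.72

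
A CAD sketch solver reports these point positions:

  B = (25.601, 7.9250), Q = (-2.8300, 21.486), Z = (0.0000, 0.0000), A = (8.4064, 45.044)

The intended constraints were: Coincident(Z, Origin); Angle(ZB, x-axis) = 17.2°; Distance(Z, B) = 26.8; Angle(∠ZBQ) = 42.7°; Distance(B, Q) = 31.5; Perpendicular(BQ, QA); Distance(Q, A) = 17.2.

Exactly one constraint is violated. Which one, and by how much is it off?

Distance(Q, A) = 17.2 — off by 8.90.

Z = (0.00, 0.00) ✓; ZB at 17.20° ✓; |ZB| = 26.80 ✓; ∠ZBQ = 42.70° ✓; |BQ| = 31.50 ✓; ∠(BQ, QA) = 90.00° ✓; |QA| = 26.10 ✗.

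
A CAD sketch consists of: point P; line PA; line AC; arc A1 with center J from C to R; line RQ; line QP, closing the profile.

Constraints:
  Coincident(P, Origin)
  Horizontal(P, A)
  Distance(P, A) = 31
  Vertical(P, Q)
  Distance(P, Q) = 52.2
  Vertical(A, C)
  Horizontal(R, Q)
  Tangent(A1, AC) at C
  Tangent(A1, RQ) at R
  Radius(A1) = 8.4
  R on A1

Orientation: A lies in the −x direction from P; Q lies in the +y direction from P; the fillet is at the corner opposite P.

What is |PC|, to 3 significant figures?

53.7

P is at the origin; P and A share the same y with |PA| = 31.0 and A on the −x side, so A = (-31.0, 0.00). PQ is vertical with |PQ| = 52.2 and Q on the +y side, so Q = (0.00, 52.2). The virtual corner opposite P is at (-31.0, 52.2). Tangency of A1 to AC means the radius JC is perpendicular to AC and A1 meets RQ tangentially, so JR is at right angles to RQ, with radius 8.4, so the center J sits 8.4 in from both sides at J = (-22.6, 43.8). That places the tangent points at C = (-31.0, 43.8) on AC and R = (-22.6, 52.2) on RQ. Then |PC| = |C − P| = 53.7.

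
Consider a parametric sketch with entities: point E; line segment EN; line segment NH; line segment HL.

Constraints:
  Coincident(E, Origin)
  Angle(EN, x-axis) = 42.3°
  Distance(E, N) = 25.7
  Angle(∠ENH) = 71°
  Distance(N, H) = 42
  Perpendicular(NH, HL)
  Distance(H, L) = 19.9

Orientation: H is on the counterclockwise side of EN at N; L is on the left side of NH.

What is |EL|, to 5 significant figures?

33.919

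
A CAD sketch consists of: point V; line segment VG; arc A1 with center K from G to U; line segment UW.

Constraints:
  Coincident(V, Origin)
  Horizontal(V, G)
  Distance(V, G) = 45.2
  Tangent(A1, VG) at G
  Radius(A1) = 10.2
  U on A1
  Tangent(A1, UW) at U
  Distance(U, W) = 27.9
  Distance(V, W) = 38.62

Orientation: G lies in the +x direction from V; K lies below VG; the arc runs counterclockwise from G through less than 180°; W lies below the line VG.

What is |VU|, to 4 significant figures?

36.52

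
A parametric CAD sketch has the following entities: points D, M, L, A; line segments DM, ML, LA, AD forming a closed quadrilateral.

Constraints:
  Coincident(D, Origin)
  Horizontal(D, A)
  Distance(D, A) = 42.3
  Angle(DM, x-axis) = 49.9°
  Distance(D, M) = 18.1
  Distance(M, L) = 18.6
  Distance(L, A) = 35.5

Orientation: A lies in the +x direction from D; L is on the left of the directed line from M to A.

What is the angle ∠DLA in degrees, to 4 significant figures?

71.76°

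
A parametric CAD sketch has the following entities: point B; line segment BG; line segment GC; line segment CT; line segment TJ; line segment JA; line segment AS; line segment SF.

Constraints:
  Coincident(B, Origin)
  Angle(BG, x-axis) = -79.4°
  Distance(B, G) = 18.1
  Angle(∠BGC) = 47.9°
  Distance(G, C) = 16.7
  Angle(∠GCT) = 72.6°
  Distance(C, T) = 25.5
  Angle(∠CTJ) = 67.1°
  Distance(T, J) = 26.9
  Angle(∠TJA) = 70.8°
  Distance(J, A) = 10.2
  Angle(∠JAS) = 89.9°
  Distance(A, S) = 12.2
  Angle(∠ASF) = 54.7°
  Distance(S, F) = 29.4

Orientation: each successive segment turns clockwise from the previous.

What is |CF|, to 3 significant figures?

43.6

∠JAS = 89.9° gives AS at 88.9° from the x-axis; with |AS| = 12.2, S = (6.74, -5.48). ∠ASF = 54.7° gives SF at -36.4° from the x-axis; with |SF| = 29.4, F = (30.4, -22.9). Then |CF| = |F − C| = 43.6.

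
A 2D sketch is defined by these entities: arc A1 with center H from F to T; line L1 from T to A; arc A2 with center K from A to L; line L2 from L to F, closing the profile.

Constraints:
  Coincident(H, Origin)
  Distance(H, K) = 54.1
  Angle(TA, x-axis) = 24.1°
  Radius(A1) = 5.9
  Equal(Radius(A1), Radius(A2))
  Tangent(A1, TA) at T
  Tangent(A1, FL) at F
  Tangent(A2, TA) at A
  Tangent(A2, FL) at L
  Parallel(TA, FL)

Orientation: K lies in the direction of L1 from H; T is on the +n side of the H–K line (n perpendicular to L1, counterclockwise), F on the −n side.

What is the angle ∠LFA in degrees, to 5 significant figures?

12.304°

The slot axis is L1's direction at 24.1°, so u = (cos 24.1°, sin 24.1°) = (0.91283, 0.40833) and n = (−sin 24.1°, cos 24.1°) = (-0.40833, 0.91283). H is at the origin and K lies 54.1 along u from H, so K = 54.1·u = (49.384, 22.091). Tangency of A1 to both parallel lines with radius 5.9 puts T and F at H ± 5.9·n: T = (-2.4091, 5.3857), F = (2.4091, -5.3857). Equal radii place A and L the same way about K: A = K + 5.9·n = (46.975, 27.476), L = K − 5.9·n = (51.793, 16.705). Then cos ∠LFA = FL·FA / (|FL||FA|), giving 12.304°.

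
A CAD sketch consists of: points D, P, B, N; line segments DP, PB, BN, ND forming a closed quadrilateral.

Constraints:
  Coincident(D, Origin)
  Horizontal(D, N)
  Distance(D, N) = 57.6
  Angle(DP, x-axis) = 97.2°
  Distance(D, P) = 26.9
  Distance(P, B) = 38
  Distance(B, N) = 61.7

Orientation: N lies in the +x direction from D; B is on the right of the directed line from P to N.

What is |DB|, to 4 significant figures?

11.72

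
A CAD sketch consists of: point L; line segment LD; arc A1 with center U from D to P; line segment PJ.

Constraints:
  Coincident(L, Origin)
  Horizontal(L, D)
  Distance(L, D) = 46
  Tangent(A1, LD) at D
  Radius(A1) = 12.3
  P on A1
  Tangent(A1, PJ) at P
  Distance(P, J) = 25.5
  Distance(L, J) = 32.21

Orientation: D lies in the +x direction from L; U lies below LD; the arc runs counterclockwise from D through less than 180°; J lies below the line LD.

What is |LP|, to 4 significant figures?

36.63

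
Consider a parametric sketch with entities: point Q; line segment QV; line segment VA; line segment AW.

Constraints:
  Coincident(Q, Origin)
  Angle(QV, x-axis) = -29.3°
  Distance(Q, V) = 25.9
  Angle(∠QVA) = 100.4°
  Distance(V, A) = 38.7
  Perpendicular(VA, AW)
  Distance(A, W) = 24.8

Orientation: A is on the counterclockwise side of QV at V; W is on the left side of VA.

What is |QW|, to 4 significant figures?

43.38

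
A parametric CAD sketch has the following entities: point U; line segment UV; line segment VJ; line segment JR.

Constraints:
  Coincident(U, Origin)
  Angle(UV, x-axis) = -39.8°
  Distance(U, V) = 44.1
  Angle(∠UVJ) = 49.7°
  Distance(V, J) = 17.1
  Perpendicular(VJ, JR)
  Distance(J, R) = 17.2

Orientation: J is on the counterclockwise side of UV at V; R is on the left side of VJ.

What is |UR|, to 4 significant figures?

20.01

U is at the origin; UV runs at -39.8° with length 44.1, so V = 44.1·(cos -39.8°, sin -39.8°) = (33.88, -28.23). ∠UVJ = 49.7°, so VJ runs at -39.8° + (180° − 49.7°) = 90.50° from the x-axis; with |VJ| = 17.1, J = V + 17.1·(cos 90.50°, sin 90.50°) = (33.73, -11.13). VJ is perpendicular to JR; with |JR| = 17.2 on the left of VJ, R = J + 17.2·(-1.000, -0.008727) = (16.53, -11.28). Then |UR| = |R − U| = 20.01.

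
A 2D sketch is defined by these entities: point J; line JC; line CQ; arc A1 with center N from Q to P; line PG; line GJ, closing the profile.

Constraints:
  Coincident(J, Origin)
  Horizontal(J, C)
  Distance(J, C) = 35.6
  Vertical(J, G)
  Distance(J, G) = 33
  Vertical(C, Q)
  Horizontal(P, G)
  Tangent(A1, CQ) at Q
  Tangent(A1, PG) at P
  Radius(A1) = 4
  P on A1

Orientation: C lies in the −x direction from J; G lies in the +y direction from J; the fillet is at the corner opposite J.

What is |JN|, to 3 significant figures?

42.9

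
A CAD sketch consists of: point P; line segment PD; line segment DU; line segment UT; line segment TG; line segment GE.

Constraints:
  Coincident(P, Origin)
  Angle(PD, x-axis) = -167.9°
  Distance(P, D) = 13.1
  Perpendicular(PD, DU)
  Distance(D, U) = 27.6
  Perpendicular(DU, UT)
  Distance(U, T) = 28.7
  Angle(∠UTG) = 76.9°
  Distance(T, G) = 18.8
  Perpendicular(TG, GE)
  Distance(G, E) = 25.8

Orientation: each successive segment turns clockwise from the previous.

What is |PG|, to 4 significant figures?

14.66

DU ⟂ UT, so UT runs at 12.10°; with |UT| = 28.7, T = (9.468, 30.26). ∠UTG = 76.9° gives TG at -91.00° from the x-axis; with |TG| = 18.8, G = (9.140, 11.46). Then |PG| = |G − P| = 14.66.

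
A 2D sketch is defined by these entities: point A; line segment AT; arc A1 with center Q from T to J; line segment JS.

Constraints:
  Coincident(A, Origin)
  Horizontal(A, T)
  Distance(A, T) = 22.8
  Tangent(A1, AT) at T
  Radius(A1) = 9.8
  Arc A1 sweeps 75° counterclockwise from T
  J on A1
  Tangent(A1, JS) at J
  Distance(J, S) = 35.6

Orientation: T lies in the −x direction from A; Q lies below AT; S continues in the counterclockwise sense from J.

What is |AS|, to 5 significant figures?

58.782

A is at the origin; A and T share the same y with |AT| = 22.8 and T on the −x side, so T = (-22.800, 0.0000). The tangent condition forces QT to be normal to AT, so Q = T + (0, -9.8) = (-22.800, -9.8000). On A1, T sits at bearing 90° from Q; a 75° counterclockwise sweep puts J at bearing 165°, so J = Q + 9.8·(cos 165°, sin 165°) = (-32.266, -7.2636). A1 meets JS tangentially, so QJ is at right angles to JS, so JS runs along (−sin 165°, cos 165°); with |JS| = 35.6, S = (-41.480, -41.651). Then |AS| = |S − A| = 58.782.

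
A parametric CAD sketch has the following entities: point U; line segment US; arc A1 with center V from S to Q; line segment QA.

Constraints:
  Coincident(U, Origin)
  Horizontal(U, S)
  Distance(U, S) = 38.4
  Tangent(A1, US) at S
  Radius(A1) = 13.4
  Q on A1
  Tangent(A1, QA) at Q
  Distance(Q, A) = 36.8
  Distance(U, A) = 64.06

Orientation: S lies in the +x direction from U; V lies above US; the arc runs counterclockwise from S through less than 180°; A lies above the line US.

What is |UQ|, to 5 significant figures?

54.054

Checks: ∠(VS, SU) = 90.00° ✓; |VS| = 13.40 ✓; |VQ| = 13.40 ✓; ∠(VQ, QA) = 90.00° ✓; |QA| = 36.80 ✓; |UA| = 64.06 ✓.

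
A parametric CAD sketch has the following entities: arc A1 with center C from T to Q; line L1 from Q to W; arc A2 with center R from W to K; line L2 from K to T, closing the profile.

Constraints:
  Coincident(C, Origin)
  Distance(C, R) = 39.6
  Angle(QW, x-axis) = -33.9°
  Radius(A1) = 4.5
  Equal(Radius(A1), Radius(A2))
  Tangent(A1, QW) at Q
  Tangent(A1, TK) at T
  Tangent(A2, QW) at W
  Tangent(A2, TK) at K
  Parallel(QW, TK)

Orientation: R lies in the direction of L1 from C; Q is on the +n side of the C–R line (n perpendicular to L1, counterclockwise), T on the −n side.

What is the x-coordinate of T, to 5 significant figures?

-2.5099

The slot axis is L1's direction at -33.9°, so u = (cos -33.9°, sin -33.9°) = (0.83001, -0.55775) and n = (−sin -33.9°, cos -33.9°) = (0.55775, 0.83001). C is at the origin and R lies 39.6 along u from C, so R = 39.6·u = (32.868, -22.087). Tangency of A1 to both parallel lines with radius 4.5 puts Q and T at C ± 4.5·n: Q = (2.5099, 3.7351), T = (-2.5099, -3.7351). So T.x = -2.5099.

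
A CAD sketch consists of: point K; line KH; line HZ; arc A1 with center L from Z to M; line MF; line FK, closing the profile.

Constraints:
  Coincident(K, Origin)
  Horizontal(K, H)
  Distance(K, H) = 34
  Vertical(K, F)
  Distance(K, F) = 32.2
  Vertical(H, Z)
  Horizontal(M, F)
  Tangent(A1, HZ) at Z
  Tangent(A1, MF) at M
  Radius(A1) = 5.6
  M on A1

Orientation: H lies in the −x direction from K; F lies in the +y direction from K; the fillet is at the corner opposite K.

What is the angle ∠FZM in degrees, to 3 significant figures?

35.6°

K is at the origin; K and H share the same y with |KH| = 34.0 and H on the −x side, so H = (-34.0, 0.00). K and F share the same x with |KF| = 32.2 and F on the +y side, so F = (0.00, 32.2). The virtual corner opposite K is at (-34.0, 32.2). Tangency of A1 to HZ means the radius LZ is perpendicular to HZ and A1 meets MF tangentially, so LM is at right angles to MF, with radius 5.6, so the center L sits 5.6 in from both sides at L = (-28.4, 26.6). That places the tangent points at Z = (-34.0, 26.6) on HZ and M = (-28.4, 32.2) on MF. Then cos ∠FZM = ZF·ZM / (|ZF||ZM|), giving 35.6°.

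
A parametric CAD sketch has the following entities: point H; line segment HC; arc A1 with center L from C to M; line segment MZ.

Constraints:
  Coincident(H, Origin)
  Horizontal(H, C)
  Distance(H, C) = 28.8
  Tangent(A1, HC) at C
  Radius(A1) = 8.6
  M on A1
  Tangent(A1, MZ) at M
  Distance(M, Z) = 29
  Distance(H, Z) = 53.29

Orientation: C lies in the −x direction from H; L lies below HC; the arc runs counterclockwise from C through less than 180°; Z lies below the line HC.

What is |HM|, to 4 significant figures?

38.34

H is at the origin; H and C share the same y with |HC| = 28.8 and C on the −x side, so C = (-28.80, 0.000). The tangent condition forces LC to be normal to HC, so L = C + (0, -8.6) = (-28.80, -8.600). Since LM ⟂ MZ (tangency), |LZ| = √(8.6² + 29.0²) = 30.25 regardless of where M sits on A1. So Z lies on both circle(H, 53.29) and circle(L, 30.25); the below-HC intersection is Z = (-37.92, -37.44). M is the foot of the tangent from Z: M = (-37.40, -8.445).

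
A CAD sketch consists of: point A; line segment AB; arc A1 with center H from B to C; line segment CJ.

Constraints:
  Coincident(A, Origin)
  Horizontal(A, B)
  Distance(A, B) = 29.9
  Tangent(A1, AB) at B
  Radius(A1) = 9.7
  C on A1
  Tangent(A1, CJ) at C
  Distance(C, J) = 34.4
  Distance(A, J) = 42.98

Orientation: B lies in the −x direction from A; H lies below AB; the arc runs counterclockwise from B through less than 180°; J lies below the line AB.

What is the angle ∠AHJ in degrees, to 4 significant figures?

79.27°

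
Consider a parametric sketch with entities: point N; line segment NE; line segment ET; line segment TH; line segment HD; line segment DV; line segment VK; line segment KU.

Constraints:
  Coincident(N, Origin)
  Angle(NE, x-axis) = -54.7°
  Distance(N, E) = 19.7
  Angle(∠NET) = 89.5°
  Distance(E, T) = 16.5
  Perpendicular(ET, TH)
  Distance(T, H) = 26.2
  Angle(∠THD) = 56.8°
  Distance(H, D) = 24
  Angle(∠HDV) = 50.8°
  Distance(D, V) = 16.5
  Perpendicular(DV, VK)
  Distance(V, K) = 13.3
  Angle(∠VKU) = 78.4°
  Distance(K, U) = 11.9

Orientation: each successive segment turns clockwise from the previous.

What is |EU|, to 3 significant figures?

22.4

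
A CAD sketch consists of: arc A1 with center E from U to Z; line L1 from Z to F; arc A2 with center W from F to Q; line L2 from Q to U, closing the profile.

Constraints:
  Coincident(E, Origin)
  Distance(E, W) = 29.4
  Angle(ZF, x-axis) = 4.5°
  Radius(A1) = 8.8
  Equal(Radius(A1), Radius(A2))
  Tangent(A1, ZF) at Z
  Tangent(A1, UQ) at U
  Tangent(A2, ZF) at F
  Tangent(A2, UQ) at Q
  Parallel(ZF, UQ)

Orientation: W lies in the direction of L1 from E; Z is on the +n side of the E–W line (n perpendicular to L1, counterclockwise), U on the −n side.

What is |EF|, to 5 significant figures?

30.689

The slot axis is L1's direction at 4.5°, so u = (cos 4.5°, sin 4.5°) = (0.99692, 0.078459) and n = (−sin 4.5°, cos 4.5°) = (-0.078459, 0.99692). E is at the origin and W lies 29.4 along u from E, so W = 29.4·u = (29.309, 2.3067). Tangency of A1 to both parallel lines with radius 8.8 puts Z and U at E ± 8.8·n: Z = (-0.69044, 8.7729), U = (0.69044, -8.7729). Equal radii place F and Q the same way about W: F = W + 8.8·n = (28.619, 11.080), Q = W − 8.8·n = (30.000, -6.4662). Then |EF| = |F − E| = 30.689.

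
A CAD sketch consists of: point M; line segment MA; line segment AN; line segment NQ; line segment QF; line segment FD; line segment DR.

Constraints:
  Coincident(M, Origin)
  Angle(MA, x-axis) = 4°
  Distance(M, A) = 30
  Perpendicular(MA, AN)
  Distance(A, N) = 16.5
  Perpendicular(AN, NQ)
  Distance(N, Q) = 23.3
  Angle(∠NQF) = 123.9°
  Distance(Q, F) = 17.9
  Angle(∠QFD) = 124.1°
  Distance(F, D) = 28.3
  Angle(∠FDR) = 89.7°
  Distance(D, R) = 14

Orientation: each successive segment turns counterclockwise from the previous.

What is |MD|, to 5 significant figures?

25.662

∠NQF = 123.9° gives QF at -119.90° from the x-axis; with |QF| = 17.9, F = (-3.3902, 1.4097). ∠QFD = 124.1° gives FD at -64.000° from the x-axis; with |FD| = 28.3, D = (9.0157, -24.026). Then |MD| = |D − M| = 25.662.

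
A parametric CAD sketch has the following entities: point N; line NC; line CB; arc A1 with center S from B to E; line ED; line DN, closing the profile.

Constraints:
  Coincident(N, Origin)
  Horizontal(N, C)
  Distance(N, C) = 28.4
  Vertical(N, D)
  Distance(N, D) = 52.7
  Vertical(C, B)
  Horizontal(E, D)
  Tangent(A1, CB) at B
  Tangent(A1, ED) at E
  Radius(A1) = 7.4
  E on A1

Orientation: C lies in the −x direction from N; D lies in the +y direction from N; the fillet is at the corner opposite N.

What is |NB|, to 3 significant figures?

53.5

N is at the origin; N and C share the same y with |NC| = 28.4 and C on the −x side, so C = (-28.4, 0.00). N and D share the same x with |ND| = 52.7 and D on the +y side, so D = (0.00, 52.7). The virtual corner opposite N is at (-28.4, 52.7). Since A1 is tangent to CB there, SB ⟂ CB and since A1 is tangent to ED there, SE ⟂ ED, with radius 7.4, so the center S sits 7.4 in from both sides at S = (-21.0, 45.3). That places the tangent points at B = (-28.4, 45.3) on CB and E = (-21.0, 52.7) on ED. Then |NB| = |B − N| = 53.5.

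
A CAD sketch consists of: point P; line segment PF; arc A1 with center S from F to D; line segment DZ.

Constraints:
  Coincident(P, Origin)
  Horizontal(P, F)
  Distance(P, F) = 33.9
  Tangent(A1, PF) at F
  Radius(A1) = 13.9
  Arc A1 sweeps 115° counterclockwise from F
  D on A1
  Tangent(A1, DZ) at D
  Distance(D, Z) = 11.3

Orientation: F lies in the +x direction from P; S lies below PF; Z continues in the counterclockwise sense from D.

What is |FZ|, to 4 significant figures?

31.02

P is at the origin; P and F share the same y with |PF| = 33.9 and F on the +x side, so F = (33.90, 0.000). The tangent condition forces SF to be normal to PF, so S = F + (0, -13.9) = (33.90, -13.90). On A1, F sits at bearing 90° from S; a 115° counterclockwise sweep puts D at bearing 205°, so D = S + 13.9·(cos 205°, sin 205°) = (21.30, -19.77). A1 meets DZ tangentially, so SD is at right angles to DZ, so DZ runs along (−sin 205°, cos 205°); with |DZ| = 11.3, Z = (26.08, -30.02). Then |FZ| = |Z − F| = 31.02.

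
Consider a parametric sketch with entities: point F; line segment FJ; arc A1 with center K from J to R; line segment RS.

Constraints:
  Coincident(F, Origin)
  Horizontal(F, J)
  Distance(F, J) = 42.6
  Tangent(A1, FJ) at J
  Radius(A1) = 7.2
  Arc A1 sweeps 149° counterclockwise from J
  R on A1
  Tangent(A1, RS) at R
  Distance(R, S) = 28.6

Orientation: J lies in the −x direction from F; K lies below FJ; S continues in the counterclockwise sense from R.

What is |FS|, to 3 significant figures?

35.6

On A1, J sits at bearing 90° from K; a 149° counterclockwise sweep puts R at bearing 239°, so R = K + 7.2·(cos 239°, sin 239°) = (-46.3, -13.4). The tangent condition forces KR to be normal to RS, so RS runs along (−sin 239°, cos 239°); with |RS| = 28.6, S = (-21.8, -28.1). Then |FS| = |S − F| = 35.6.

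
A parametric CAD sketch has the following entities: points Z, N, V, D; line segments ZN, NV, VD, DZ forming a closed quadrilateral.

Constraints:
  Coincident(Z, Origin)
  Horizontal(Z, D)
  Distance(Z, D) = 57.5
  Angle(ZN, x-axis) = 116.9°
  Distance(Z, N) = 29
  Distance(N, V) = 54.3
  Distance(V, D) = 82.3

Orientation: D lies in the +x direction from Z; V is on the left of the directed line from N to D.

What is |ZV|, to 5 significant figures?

73.250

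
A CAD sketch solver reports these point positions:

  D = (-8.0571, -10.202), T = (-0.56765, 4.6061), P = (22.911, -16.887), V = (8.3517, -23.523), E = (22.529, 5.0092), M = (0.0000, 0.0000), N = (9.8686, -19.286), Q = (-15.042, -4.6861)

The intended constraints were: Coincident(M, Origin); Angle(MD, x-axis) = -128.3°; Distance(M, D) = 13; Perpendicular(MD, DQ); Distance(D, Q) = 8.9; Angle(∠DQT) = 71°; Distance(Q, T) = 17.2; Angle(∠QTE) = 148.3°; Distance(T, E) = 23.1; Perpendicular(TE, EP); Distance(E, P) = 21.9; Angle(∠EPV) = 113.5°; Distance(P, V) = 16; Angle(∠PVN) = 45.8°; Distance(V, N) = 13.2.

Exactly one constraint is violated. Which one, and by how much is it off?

Distance(V, N) = 13.2 — off by 8.70.

M = (0.00, 0.00) ✓; MD at -128.3° ✓; |MD| = 13.00 ✓; ∠(MD, DQ) = 90.00° ✓; |DQ| = 8.900 ✓; ∠DQT = 71.00° ✓; |QT| = 17.20 ✓; ∠QTE = 148.3° ✓; |TE| = 23.10 ✓; ∠(TE, EP) = 90.00° ✓; |EP| = 21.90 ✓; ∠EPV = 113.5° ✓; |PV| = 16.00 ✓; ∠PVN = 45.80° ✓; |VN| = 4.500 ✗.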